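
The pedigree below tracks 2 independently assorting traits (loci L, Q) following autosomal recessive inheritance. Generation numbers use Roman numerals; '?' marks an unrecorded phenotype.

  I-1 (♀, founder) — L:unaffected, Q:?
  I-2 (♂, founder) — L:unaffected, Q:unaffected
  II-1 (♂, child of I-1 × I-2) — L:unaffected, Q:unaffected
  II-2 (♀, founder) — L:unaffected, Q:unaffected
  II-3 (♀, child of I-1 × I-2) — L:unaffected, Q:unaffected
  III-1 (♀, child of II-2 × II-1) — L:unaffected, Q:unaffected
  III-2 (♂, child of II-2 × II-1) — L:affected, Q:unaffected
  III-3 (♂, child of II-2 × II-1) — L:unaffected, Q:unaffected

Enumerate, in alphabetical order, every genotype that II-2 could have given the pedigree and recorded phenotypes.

II-2 ∈ {Ll QQ, Ll Qq}

L/I-1 un ·: LL|Ll
L/I-2 un ·: LL|Ll
L/II-1 un I-1×I-2: Ll
L/II-2 un ·: Ll
L/II-3 un I-1×I-2: LL|Ll
L/III-1 un II-2×II-1: LL|Ll
L/III-2 aff II-2×II-1: ll
L/III-3 un II-2×II-1: LL|Ll
⇒ L over [I-1,I-2,II-1,II-2,II-3,III-1,III-2,III-3]: 24 consistent
Q/I-1 ? ·: QQ|Qq|qq
Q/I-2 un ·: QQ|Qq
Q/II-1 un I-1×I-2: QQ|Qq
Q/II-2 un ·: QQ|Qq
Q/II-3 un I-1×I-2: QQ|Qq
Q/III-1 un II-2×II-1: QQ|Qq
Q/III-2 un II-2×II-1: QQ|Qq
Q/III-3 un II-2×II-1: QQ|Qq
⇒ Q over [I-1,I-2,II-1,II-2,II-3,III-1,III-2,III-3]: 191 consistent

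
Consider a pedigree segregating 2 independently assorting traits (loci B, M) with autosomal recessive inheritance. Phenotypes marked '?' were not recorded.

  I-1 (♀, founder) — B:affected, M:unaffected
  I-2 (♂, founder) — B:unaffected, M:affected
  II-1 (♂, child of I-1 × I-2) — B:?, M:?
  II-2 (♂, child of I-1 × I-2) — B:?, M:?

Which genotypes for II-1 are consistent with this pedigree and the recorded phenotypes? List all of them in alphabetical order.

II-1 ∈ {Bb Mm, Bb mm, bb Mm, bb mm}

B/I-1 aff ·: bb
B/I-2 un ·: BB|Bb
B/II-1 ? I-1×I-2: Bb|bb
B/II-2 ? I-1×I-2: Bb|bb
⇒ B over [I-1,I-2,II-1,II-2]: 5 consistent
M/I-1 un ·: MM|Mm
M/I-2 aff ·: mm
M/II-1 ? I-1×I-2: Mm|mm
M/II-2 ? I-1×I-2: Mm|mm
⇒ M over [I-1,I-2,II-1,II-2]: 5 consistent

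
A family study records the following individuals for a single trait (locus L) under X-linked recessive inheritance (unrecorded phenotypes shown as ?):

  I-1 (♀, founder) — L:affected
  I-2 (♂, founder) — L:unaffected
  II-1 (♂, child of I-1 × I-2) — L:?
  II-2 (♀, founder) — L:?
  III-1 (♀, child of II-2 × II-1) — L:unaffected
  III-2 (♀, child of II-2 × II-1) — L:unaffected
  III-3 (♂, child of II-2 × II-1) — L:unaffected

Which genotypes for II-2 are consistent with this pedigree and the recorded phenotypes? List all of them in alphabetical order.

II-2 ∈ {X^LX^L, X^LX^l}

L/I-1 aff ·: X^lX^l
L/I-2 un ·: X^LY
L/II-1 ? I-1×I-2: X^lY
L/II-2 ? ·: X^LX^L|X^LX^l
L/III-1 un II-2×II-1: X^LX^l
L/III-2 un II-2×II-1: X^LX^l
L/III-3 un II-2×II-1: X^LY
⇒ L over [I-1,I-2,II-1,II-2,III-1,III-2,III-3]: 2 consistent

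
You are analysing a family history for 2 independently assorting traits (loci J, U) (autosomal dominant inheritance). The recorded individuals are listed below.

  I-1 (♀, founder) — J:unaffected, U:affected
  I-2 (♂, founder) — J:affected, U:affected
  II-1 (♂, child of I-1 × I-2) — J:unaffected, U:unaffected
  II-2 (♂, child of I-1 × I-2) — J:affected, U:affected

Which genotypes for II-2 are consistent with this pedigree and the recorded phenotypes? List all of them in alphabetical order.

J/I-1 un ·: jj
J/I-2 aff ·: Jj
J/II-1 un I-1×I-2: jj
J/II-2 aff I-1×I-2: Jj
⇒ J over [I-1,I-2,II-1,II-2]: 1 consistent
U/I-1 aff ·: Uu
U/I-2 aff ·: Uu
U/II-1 un I-1×I-2: uu
U/II-2 aff I-1×I-2: Uu|UU
⇒ U over [I-1,I-2,II-1,II-2]: 2 consistent

II-2 ∈ {Jj UU, Jj Uu}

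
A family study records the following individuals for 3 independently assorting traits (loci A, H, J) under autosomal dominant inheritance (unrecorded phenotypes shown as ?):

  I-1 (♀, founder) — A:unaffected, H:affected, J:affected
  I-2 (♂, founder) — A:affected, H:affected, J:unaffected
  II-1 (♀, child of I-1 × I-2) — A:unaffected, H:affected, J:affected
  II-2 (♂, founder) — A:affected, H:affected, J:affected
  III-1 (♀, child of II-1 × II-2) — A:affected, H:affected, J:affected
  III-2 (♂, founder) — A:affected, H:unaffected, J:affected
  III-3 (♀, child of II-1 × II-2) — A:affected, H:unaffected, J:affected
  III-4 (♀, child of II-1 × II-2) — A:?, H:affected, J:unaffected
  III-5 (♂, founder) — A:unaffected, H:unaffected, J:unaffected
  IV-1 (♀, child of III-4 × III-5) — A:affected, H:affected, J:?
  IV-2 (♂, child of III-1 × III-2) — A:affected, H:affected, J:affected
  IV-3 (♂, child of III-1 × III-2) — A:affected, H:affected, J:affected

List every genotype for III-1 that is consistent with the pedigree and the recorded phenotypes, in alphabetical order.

A/I-1 un ·: aa
A/I-2 aff ·: Aa
A/II-1 un I-1×I-2: aa
A/II-2 aff ·: Aa|AA
A/III-1 aff II-1×II-2: Aa
A/III-2 aff ·: Aa|AA
A/III-3 aff II-1×II-2: Aa
A/III-4 ? II-1×II-2: Aa
A/III-5 un ·: aa
A/IV-1 aff III-4×III-5: Aa
A/IV-2 aff III-1×III-2: Aa|AA
A/IV-3 aff III-1×III-2: Aa|AA
⇒ A over [I-1,I-2,II-1,II-2,III-1,III-2,III-3,III-4,III-5,IV-1,IV-2,IV-3]: 16 consistent
H/I-1 aff ·: Hh|HH
H/I-2 aff ·: Hh|HH
H/II-1 aff I-1×I-2: Hh
H/II-2 aff ·: Hh
H/III-1 aff II-1×II-2: Hh|HH
H/III-2 un ·: hh
H/III-3 un II-1×II-2: hh
H/III-4 aff II-1×II-2: Hh|HH
H/III-5 un ·: hh
H/IV-1 aff III-4×III-5: Hh
H/IV-2 aff III-1×III-2: Hh
H/IV-3 aff III-1×III-2: Hh
⇒ H over [I-1,I-2,II-1,II-2,III-1,III-2,III-3,III-4,III-5,IV-1,IV-2,IV-3]: 12 consistent
J/I-1 aff ·: Jj|JJ
J/I-2 un ·: jj
J/II-1 aff I-1×I-2: Jj
J/II-2 aff ·: Jj
J/III-1 aff II-1×II-2: Jj|JJ
J/III-2 aff ·: Jj|JJ
J/III-3 aff II-1×II-2: Jj|JJ
J/III-4 un II-1×II-2: jj
J/III-5 un ·: jj
J/IV-1 ? III-4×III-5: jj
J/IV-2 aff III-1×III-2: Jj|JJ
J/IV-3 aff III-1×III-2: Jj|JJ
⇒ J over [I-1,I-2,II-1,II-2,III-1,III-2,III-3,III-4,III-5,IV-1,IV-2,IV-3]: 52 consistent

III-1 ∈ {Aa HH JJ, Aa HH Jj, Aa Hh JJ, Aa Hh Jj}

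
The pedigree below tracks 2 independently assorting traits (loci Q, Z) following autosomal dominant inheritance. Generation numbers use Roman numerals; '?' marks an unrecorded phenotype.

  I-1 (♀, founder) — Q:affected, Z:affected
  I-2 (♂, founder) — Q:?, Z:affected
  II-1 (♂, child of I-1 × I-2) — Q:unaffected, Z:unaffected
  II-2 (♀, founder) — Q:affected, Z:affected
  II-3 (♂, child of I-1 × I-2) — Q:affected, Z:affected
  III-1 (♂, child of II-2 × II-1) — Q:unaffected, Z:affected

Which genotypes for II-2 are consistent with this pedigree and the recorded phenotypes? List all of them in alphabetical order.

II-2 ∈ {Qq ZZ, Qq Zz}

Q/I-1 aff ·: Qq
Q/I-2 ? ·: qq|Qq
Q/II-1 un I-1×I-2: qq
Q/II-2 aff ·: Qq
Q/II-3 aff I-1×I-2: Qq|QQ
Q/III-1 un II-2×II-1: qq
⇒ Q over [I-1,I-2,II-1,II-2,II-3,III-1]: 3 consistent
Z/I-1 aff ·: Zz
Z/I-2 aff ·: Zz
Z/II-1 un I-1×I-2: zz
Z/II-2 aff ·: Zz|ZZ
Z/II-3 aff I-1×I-2: Zz|ZZ
Z/III-1 aff II-2×II-1: Zz
⇒ Z over [I-1,I-2,II-1,II-2,II-3,III-1]: 4 consistent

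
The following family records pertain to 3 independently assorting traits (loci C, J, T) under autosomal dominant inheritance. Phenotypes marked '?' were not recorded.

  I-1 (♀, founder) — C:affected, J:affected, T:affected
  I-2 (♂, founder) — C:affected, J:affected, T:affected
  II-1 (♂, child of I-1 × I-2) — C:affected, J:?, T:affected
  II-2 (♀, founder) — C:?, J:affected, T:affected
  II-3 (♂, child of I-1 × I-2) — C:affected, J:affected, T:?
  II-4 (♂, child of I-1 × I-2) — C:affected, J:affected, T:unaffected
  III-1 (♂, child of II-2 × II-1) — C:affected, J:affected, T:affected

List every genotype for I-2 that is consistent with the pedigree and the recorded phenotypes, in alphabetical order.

C/I-1 aff ·: Cc|CC
C/I-2 aff ·: Cc|CC
C/II-1 aff I-1×I-2: Cc|CC
C/II-2 ? ·: cc|Cc|CC
C/II-3 aff I-1×I-2: Cc|CC
C/II-4 aff I-1×I-2: Cc|CC
C/III-1 aff II-2×II-1: Cc|CC
⇒ C over [I-1,I-2,II-1,II-2,II-3,II-4,III-1]: 112 consistent
J/I-1 aff ·: Jj|JJ
J/I-2 aff ·: Jj|JJ
J/II-1 ? I-1×I-2: jj|Jj|JJ
J/II-2 aff ·: Jj|JJ
J/II-3 aff I-1×I-2: Jj|JJ
J/II-4 aff I-1×I-2: Jj|JJ
J/III-1 aff II-2×II-1: Jj|JJ
⇒ J over [I-1,I-2,II-1,II-2,II-3,II-4,III-1]: 95 consistent
T/I-1 aff ·: Tt
T/I-2 aff ·: Tt
T/II-1 aff I-1×I-2: Tt|TT
T/II-2 aff ·: Tt|TT
T/II-3 ? I-1×I-2: tt|Tt|TT
T/II-4 un I-1×I-2: tt
T/III-1 aff II-2×II-1: Tt|TT
⇒ T over [I-1,I-2,II-1,II-2,II-3,II-4,III-1]: 21 consistent

I-2 ∈ {CC JJ Tt, CC Jj Tt, Cc JJ Tt, Cc Jj Tt}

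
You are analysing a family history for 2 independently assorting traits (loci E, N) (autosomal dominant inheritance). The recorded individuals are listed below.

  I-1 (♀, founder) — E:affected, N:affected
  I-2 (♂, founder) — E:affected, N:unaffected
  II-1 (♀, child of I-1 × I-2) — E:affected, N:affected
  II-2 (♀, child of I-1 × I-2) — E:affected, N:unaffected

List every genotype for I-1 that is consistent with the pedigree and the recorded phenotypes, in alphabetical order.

E/I-1 aff ·: Ee|EE
E/I-2 aff ·: Ee|EE
E/II-1 aff I-1×I-2: Ee|EE
E/II-2 aff I-1×I-2: Ee|EE
⇒ E over [I-1,I-2,II-1,II-2]: 13 consistent
N/I-1 aff ·: Nn
N/I-2 un ·: nn
N/II-1 aff I-1×I-2: Nn
N/II-2 un I-1×I-2: nn
⇒ N over [I-1,I-2,II-1,II-2]: 1 consistent

I-1 ∈ {EE Nn, Ee Nn}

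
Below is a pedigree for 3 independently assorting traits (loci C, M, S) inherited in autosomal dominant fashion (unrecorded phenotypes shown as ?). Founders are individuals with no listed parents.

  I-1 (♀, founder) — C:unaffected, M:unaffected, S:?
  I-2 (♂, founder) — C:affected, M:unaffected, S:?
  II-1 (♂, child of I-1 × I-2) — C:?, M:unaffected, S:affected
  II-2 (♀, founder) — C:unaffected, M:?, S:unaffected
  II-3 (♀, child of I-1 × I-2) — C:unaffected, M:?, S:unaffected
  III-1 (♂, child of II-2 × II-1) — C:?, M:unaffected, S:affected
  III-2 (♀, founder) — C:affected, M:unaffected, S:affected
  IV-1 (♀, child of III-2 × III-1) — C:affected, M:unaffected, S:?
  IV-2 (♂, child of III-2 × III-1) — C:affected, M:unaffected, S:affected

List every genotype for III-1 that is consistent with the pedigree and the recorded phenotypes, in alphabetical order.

III-1 ∈ {Cc mm Ss, cc mm Ss}

C/I-1 un ·: cc
C/I-2 aff ·: Cc
C/II-1 ? I-1×I-2: cc|Cc
C/II-2 un ·: cc
C/II-3 un I-1×I-2: cc
C/III-1 ? II-2×II-1: cc|Cc
C/III-2 aff ·: Cc|CC
C/IV-1 aff III-2×III-1: Cc|CC
C/IV-2 aff III-2×III-1: Cc|CC
⇒ C over [I-1,I-2,II-1,II-2,II-3,III-1,III-2,IV-1,IV-2]: 12 consistent
M/I-1 un ·: mm
M/I-2 un ·: mm
M/II-1 un I-1×I-2: mm
M/II-2 ? ·: mm|Mm
M/II-3 ? I-1×I-2: mm
M/III-1 un II-2×II-1: mm
M/III-2 un ·: mm
M/IV-1 un III-2×III-1: mm
M/IV-2 un III-2×III-1: mm
⇒ M over [I-1,I-2,II-1,II-2,II-3,III-1,III-2,IV-1,IV-2]: 2 consistent
S/I-1 ? ·: ss|Ss
S/I-2 ? ·: ss|Ss
S/II-1 aff I-1×I-2: Ss|SS
S/II-2 un ·: ss
S/II-3 un I-1×I-2: ss
S/III-1 aff II-2×II-1: Ss
S/III-2 aff ·: Ss|SS
S/IV-1 ? III-2×III-1: ss|Ss|SS
S/IV-2 aff III-2×III-1: Ss|SS
⇒ S over [I-1,I-2,II-1,II-2,II-3,III-1,III-2,IV-1,IV-2]: 40 consistent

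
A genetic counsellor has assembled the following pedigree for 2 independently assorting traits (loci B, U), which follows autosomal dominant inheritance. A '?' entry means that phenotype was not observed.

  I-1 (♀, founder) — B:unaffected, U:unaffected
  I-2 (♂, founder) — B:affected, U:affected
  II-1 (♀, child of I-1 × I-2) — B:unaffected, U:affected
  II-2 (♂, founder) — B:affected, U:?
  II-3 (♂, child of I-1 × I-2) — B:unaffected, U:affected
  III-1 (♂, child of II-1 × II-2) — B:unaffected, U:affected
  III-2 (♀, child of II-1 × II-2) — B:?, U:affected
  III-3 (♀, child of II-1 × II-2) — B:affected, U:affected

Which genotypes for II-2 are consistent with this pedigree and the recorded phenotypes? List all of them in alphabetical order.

B/I-1 un ·: bb
B/I-2 aff ·: Bb
B/II-1 un I-1×I-2: bb
B/II-2 aff ·: Bb
B/II-3 un I-1×I-2: bb
B/III-1 un II-1×II-2: bb
B/III-2 ? II-1×II-2: bb|Bb
B/III-3 aff II-1×II-2: Bb
⇒ B over [I-1,I-2,II-1,II-2,II-3,III-1,III-2,III-3]: 2 consistent
U/I-1 un ·: uu
U/I-2 aff ·: Uu|UU
U/II-1 aff I-1×I-2: Uu
U/II-2 ? ·: uu|Uu|UU
U/II-3 aff I-1×I-2: Uu
U/III-1 aff II-1×II-2: Uu|UU
U/III-2 aff II-1×II-2: Uu|UU
U/III-3 aff II-1×II-2: Uu|UU
⇒ U over [I-1,I-2,II-1,II-2,II-3,III-1,III-2,III-3]: 34 consistent

II-2 ∈ {Bb UU, Bb Uu, Bb uu}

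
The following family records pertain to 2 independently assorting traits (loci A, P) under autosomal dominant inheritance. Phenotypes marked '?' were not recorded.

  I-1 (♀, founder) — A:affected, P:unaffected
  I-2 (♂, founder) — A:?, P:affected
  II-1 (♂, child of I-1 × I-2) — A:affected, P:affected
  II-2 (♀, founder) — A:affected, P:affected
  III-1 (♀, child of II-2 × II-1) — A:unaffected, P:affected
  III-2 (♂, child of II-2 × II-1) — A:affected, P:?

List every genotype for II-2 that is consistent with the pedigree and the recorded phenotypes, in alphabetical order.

A/I-1 aff ·: Aa|AA
A/I-2 ? ·: aa|Aa|AA
A/II-1 aff I-1×I-2: Aa
A/II-2 aff ·: Aa
A/III-1 un II-2×II-1: aa
A/III-2 aff II-2×II-1: Aa|AA
⇒ A over [I-1,I-2,II-1,II-2,III-1,III-2]: 10 consistent
P/I-1 un ·: pp
P/I-2 aff ·: Pp|PP
P/II-1 aff I-1×I-2: Pp
P/II-2 aff ·: Pp|PP
P/III-1 aff II-2×II-1: Pp|PP
P/III-2 ? II-2×II-1: pp|Pp|PP
⇒ P over [I-1,I-2,II-1,II-2,III-1,III-2]: 20 consistent

II-2 ∈ {Aa PP, Aa Pp}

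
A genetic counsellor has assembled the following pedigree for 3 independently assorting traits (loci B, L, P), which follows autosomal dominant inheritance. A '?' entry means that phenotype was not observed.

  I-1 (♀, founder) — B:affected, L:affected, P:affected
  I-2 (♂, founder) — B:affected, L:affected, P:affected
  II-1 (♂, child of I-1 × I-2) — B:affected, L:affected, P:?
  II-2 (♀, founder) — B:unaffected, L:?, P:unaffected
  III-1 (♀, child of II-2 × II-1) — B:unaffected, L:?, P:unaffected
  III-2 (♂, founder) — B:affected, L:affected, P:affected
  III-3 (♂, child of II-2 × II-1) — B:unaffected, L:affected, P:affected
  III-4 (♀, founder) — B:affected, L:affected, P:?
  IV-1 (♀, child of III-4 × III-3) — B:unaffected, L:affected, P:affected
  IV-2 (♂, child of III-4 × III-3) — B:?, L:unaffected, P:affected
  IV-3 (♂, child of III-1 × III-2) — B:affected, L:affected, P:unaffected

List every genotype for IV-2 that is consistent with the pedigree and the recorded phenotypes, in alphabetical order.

IV-2 ∈ {Bb ll PP, Bb ll Pp, bb ll PP, bb ll Pp}

B/I-1 aff ·: Bb|BB
B/I-2 aff ·: Bb|BB
B/II-1 aff I-1×I-2: Bb
B/II-2 un ·: bb
B/III-1 un II-2×II-1: bb
B/III-2 aff ·: Bb|BB
B/III-3 un II-2×II-1: bb
B/III-4 aff ·: Bb
B/IV-1 un III-4×III-3: bb
B/IV-2 ? III-4×III-3: bb|Bb
B/IV-3 aff III-1×III-2: Bb
⇒ B over [I-1,I-2,II-1,II-2,III-1,III-2,III-3,III-4,IV-1,IV-2,IV-3]: 12 consistent
L/I-1 aff ·: Ll|LL
L/I-2 aff ·: Ll|LL
L/II-1 aff I-1×I-2: Ll|LL
L/II-2 ? ·: ll|Ll|LL
L/III-1 ? II-2×II-1: ll|Ll|LL
L/III-2 aff ·: Ll|LL
L/III-3 aff II-2×II-1: Ll
L/III-4 aff ·: Ll
L/IV-1 aff III-4×III-3: Ll|LL
L/IV-2 un III-4×III-3: ll
L/IV-3 aff III-1×III-2: Ll|LL
⇒ L over [I-1,I-2,II-1,II-2,III-1,III-2,III-3,III-4,IV-1,IV-2,IV-3]: 220 consistent
P/I-1 aff ·: Pp|PP
P/I-2 aff ·: Pp|PP
P/II-1 ? I-1×I-2: Pp
P/II-2 un ·: pp
P/III-1 un II-2×II-1: pp
P/III-2 aff ·: Pp
P/III-3 aff II-2×II-1: Pp
P/III-4 ? ·: pp|Pp|PP
P/IV-1 aff III-4×III-3: Pp|PP
P/IV-2 aff III-4×III-3: Pp|PP
P/IV-3 un III-1×III-2: pp
⇒ P over [I-1,I-2,II-1,II-2,III-1,III-2,III-3,III-4,IV-1,IV-2,IV-3]: 27 consistent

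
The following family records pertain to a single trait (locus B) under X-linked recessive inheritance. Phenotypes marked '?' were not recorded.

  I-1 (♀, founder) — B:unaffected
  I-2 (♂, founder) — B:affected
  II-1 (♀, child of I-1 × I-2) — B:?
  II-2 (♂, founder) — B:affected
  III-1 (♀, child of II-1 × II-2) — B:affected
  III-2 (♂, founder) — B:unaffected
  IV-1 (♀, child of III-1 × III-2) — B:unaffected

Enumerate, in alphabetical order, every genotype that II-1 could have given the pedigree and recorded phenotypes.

B/I-1 un ·: X^BX^B|X^BX^b
B/I-2 aff ·: X^bY
B/II-1 ? I-1×I-2: X^BX^b|X^bX^b
B/II-2 aff ·: X^bY
B/III-1 aff II-1×II-2: X^bX^b
B/III-2 un ·: X^BY
B/IV-1 un III-1×III-2: X^BX^b
⇒ B over [I-1,I-2,II-1,II-2,III-1,III-2,IV-1]: 3 consistent

II-1 ∈ {X^BX^b, X^bX^b}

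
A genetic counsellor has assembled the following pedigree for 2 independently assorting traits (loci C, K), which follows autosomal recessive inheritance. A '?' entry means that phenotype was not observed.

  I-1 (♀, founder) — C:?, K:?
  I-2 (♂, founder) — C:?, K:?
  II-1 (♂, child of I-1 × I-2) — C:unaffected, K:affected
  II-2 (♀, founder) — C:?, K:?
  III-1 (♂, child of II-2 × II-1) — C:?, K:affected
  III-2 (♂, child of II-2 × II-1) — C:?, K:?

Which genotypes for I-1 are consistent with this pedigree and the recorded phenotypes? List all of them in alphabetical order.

I-1 ∈ {CC Kk, CC kk, Cc Kk, Cc kk, cc Kk, cc kk}

C/I-1 ? ·: CC|Cc|cc
C/I-2 ? ·: CC|Cc|cc
C/II-1 un I-1×I-2: CC|Cc
C/II-2 ? ·: CC|Cc|cc
C/III-1 ? II-2×II-1: CC|Cc|cc
C/III-2 ? II-2×II-1: CC|Cc|cc
⇒ C over [I-1,I-2,II-1,II-2,III-1,III-2]: 143 consistent
K/I-1 ? ·: Kk|kk
K/I-2 ? ·: Kk|kk
K/II-1 aff I-1×I-2: kk
K/II-2 ? ·: Kk|kk
K/III-1 aff II-2×II-1: kk
K/III-2 ? II-2×II-1: Kk|kk
⇒ K over [I-1,I-2,II-1,II-2,III-1,III-2]: 12 consistent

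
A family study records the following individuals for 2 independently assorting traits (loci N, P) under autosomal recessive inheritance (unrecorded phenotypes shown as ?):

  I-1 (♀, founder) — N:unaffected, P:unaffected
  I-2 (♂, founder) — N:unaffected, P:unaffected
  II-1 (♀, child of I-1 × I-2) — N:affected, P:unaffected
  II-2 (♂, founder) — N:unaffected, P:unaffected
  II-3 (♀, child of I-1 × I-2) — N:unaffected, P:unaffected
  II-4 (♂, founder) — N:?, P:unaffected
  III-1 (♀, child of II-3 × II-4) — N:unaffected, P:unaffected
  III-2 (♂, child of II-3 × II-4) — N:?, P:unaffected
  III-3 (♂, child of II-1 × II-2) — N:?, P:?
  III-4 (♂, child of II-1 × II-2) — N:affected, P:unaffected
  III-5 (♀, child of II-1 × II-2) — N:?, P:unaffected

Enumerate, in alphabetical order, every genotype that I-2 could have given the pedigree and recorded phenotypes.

I-2 ∈ {Nn PP, Nn Pp}

N/I-1 un ·: Nn
N/I-2 un ·: Nn
N/II-1 aff I-1×I-2: nn
N/II-2 un ·: Nn
N/II-3 un I-1×I-2: NN|Nn
N/II-4 ? ·: NN|Nn|nn
N/III-1 un II-3×II-4: NN|Nn
N/III-2 ? II-3×II-4: NN|Nn|nn
N/III-3 ? II-1×II-2: Nn|nn
N/III-4 aff II-1×II-2: nn
N/III-5 ? II-1×II-2: Nn|nn
⇒ N over [I-1,I-2,II-1,II-2,II-3,II-4,III-1,III-2,III-3,III-4,III-5]: 72 consistent
P/I-1 un ·: PP|Pp
P/I-2 un ·: PP|Pp
P/II-1 un I-1×I-2: PP|Pp
P/II-2 un ·: PP|Pp
P/II-3 un I-1×I-2: PP|Pp
P/II-4 un ·: PP|Pp
P/III-1 un II-3×II-4: PP|Pp
P/III-2 un II-3×II-4: PP|Pp
P/III-3 ? II-1×II-2: PP|Pp|pp
P/III-4 un II-1×II-2: PP|Pp
P/III-5 un II-1×II-2: PP|Pp
⇒ P over [I-1,I-2,II-1,II-2,II-3,II-4,III-1,III-2,III-3,III-4,III-5]: 1176 consistent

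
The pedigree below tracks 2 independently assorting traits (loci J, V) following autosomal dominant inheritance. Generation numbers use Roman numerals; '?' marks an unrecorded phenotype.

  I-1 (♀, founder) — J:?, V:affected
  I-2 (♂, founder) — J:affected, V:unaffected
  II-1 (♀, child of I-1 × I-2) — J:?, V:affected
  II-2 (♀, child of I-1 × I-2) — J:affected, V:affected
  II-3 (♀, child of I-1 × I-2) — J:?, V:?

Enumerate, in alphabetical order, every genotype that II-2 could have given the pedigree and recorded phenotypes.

J/I-1 ? ·: jj|Jj|JJ
J/I-2 aff ·: Jj|JJ
J/II-1 ? I-1×I-2: jj|Jj|JJ
J/II-2 aff I-1×I-2: Jj|JJ
J/II-3 ? I-1×I-2: jj|Jj|JJ
⇒ J over [I-1,I-2,II-1,II-2,II-3]: 40 consistent
V/I-1 aff ·: Vv|VV
V/I-2 un ·: vv
V/II-1 aff I-1×I-2: Vv
V/II-2 aff I-1×I-2: Vv
V/II-3 ? I-1×I-2: vv|Vv
⇒ V over [I-1,I-2,II-1,II-2,II-3]: 3 consistent

II-2 ∈ {JJ Vv, Jj Vv}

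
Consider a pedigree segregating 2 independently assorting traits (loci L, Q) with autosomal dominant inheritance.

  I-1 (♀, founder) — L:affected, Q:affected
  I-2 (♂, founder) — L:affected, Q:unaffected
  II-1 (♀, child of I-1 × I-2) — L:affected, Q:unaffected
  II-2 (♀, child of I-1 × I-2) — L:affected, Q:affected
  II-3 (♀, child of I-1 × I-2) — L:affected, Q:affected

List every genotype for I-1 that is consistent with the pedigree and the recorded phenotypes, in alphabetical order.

I-1 ∈ {LL Qq, Ll Qq}

L/I-1 aff ·: Ll|LL
L/I-2 aff ·: Ll|LL
L/II-1 aff I-1×I-2: Ll|LL
L/II-2 aff I-1×I-2: Ll|LL
L/II-3 aff I-1×I-2: Ll|LL
⇒ L over [I-1,I-2,II-1,II-2,II-3]: 25 consistent
Q/I-1 aff ·: Qq
Q/I-2 un ·: qq
Q/II-1 un I-1×I-2: qq
Q/II-2 aff I-1×I-2: Qq
Q/II-3 aff I-1×I-2: Qq
⇒ Q over [I-1,I-2,II-1,II-2,II-3]: 1 consistent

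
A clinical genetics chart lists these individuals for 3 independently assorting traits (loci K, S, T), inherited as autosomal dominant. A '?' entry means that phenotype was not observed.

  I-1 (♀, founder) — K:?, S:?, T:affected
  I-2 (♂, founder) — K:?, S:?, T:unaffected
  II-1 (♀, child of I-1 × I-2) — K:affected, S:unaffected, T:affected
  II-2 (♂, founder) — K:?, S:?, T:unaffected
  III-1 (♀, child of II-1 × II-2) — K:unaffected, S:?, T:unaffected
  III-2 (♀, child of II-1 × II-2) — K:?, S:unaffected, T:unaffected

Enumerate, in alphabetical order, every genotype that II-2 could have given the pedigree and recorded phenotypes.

K/I-1 ? ·: kk|Kk|KK
K/I-2 ? ·: kk|Kk|KK
K/II-1 aff I-1×I-2: Kk
K/II-2 ? ·: kk|Kk
K/III-1 un II-1×II-2: kk
K/III-2 ? II-1×II-2: kk|Kk|KK
⇒ K over [I-1,I-2,II-1,II-2,III-1,III-2]: 35 consistent
S/I-1 ? ·: ss|Ss
S/I-2 ? ·: ss|Ss
S/II-1 un I-1×I-2: ss
S/II-2 ? ·: ss|Ss
S/III-1 ? II-1×II-2: ss|Ss
S/III-2 un II-1×II-2: ss
⇒ S over [I-1,I-2,II-1,II-2,III-1,III-2]: 12 consistent
T/I-1 aff ·: Tt|TT
T/I-2 un ·: tt
T/II-1 aff I-1×I-2: Tt
T/II-2 un ·: tt
T/III-1 un II-1×II-2: tt
T/III-2 un II-1×II-2: tt
⇒ T over [I-1,I-2,II-1,II-2,III-1,III-2]: 2 consistent

II-2 ∈ {Kk Ss tt, Kk ss tt, kk Ss tt, kk ss tt}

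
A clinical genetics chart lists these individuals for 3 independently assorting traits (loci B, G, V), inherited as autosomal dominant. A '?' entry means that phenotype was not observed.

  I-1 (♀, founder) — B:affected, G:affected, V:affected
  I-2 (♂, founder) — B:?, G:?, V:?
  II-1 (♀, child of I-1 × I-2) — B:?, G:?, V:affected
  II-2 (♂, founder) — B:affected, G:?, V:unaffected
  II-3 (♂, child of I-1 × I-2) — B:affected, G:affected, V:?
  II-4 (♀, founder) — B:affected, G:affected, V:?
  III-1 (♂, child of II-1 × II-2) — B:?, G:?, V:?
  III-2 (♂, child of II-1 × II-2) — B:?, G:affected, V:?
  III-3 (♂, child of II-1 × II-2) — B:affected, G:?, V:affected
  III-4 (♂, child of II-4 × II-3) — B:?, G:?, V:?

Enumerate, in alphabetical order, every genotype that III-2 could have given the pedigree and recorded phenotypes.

B/I-1 aff ·: Bb|BB
B/I-2 ? ·: bb|Bb|BB
B/II-1 ? I-1×I-2: bb|Bb|BB
B/II-2 aff ·: Bb|BB
B/II-3 aff I-1×I-2: Bb|BB
B/II-4 aff ·: Bb|BB
B/III-1 ? II-1×II-2: bb|Bb|BB
B/III-2 ? II-1×II-2: bb|Bb|BB
B/III-3 aff II-1×II-2: Bb|BB
B/III-4 ? II-4×II-3: bb|Bb|BB
⇒ B over [I-1,I-2,II-1,II-2,II-3,II-4,III-1,III-2,III-3,III-4]: 1192 consistent
G/I-1 aff ·: Gg|GG
G/I-2 ? ·: gg|Gg|GG
G/II-1 ? I-1×I-2: gg|Gg|GG
G/II-2 ? ·: gg|Gg|GG
G/II-3 aff I-1×I-2: Gg|GG
G/II-4 aff ·: Gg|GG
G/III-1 ? II-1×II-2: gg|Gg|GG
G/III-2 aff II-1×II-2: Gg|GG
G/III-3 ? II-1×II-2: gg|Gg|GG
G/III-4 ? II-4×II-3: gg|Gg|GG
⇒ G over [I-1,I-2,II-1,II-2,II-3,II-4,III-1,III-2,III-3,III-4]: 1355 consistent
V/I-1 aff ·: Vv|VV
V/I-2 ? ·: vv|Vv|VV
V/II-1 aff I-1×I-2: Vv|VV
V/II-2 un ·: vv
V/II-3 ? I-1×I-2: vv|Vv|VV
V/II-4 ? ·: vv|Vv|VV
V/III-1 ? II-1×II-2: vv|Vv
V/III-2 ? II-1×II-2: vv|Vv
V/III-3 aff II-1×II-2: Vv
V/III-4 ? II-4×II-3: vv|Vv|VV
⇒ V over [I-1,I-2,II-1,II-2,II-3,II-4,III-1,III-2,III-3,III-4]: 261 consistent

III-2 ∈ {BB GG Vv, BB GG vv, BB Gg Vv, BB Gg vv, Bb GG Vv, Bb GG vv, Bb Gg Vv, Bb Gg vv, bb GG Vv, bb GG vv, bb Gg Vv, bb Gg vv}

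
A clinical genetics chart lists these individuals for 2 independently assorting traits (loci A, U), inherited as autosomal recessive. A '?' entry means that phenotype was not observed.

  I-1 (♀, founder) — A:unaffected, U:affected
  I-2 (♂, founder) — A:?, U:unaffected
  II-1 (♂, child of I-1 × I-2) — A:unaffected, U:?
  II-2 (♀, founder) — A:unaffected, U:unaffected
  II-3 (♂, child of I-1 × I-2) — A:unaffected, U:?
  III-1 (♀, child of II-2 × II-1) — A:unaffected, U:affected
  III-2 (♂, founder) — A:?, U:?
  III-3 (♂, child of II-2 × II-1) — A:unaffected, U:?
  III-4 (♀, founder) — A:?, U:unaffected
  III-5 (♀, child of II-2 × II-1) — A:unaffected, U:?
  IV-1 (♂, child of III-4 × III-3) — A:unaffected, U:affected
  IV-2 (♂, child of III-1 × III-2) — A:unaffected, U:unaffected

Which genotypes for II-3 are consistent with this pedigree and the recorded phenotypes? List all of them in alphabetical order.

A/I-1 un ·: AA|Aa
A/I-2 ? ·: AA|Aa|aa
A/II-1 un I-1×I-2: AA|Aa
A/II-2 un ·: AA|Aa
A/II-3 un I-1×I-2: AA|Aa
A/III-1 un II-2×II-1: AA|Aa
A/III-2 ? ·: AA|Aa|aa
A/III-3 un II-2×II-1: AA|Aa
A/III-4 ? ·: AA|Aa|aa
A/III-5 un II-2×II-1: AA|Aa
A/IV-1 un III-4×III-3: AA|Aa
A/IV-2 un III-1×III-2: AA|Aa
⇒ A over [I-1,I-2,II-1,II-2,II-3,III-1,III-2,III-3,III-4,III-5,IV-1,IV-2]: 3838 consistent
U/I-1 aff ·: uu
U/I-2 un ·: UU|Uu
U/II-1 ? I-1×I-2: Uu|uu
U/II-2 un ·: Uu
U/II-3 ? I-1×I-2: Uu|uu
U/III-1 aff II-2×II-1: uu
U/III-2 ? ·: UU|Uu
U/III-3 ? II-2×II-1: Uu|uu
U/III-4 un ·: Uu
U/III-5 ? II-2×II-1: UU|Uu|uu
U/IV-1 aff III-4×III-3: uu
U/IV-2 un III-1×III-2: Uu
⇒ U over [I-1,I-2,II-1,II-2,II-3,III-1,III-2,III-3,III-4,III-5,IV-1,IV-2]: 52 consistent

II-3 ∈ {AA Uu, AA uu, Aa Uu, Aa uu}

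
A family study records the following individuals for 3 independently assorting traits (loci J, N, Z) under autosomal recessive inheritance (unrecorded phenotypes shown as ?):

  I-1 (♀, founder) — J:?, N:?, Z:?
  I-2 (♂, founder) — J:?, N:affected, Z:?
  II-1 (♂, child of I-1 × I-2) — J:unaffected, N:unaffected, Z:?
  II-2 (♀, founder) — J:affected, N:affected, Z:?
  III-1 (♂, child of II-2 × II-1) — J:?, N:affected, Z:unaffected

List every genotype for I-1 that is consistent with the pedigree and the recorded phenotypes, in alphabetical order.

I-1 ∈ {JJ NN ZZ, JJ NN Zz, JJ NN zz, JJ Nn ZZ, JJ Nn Zz, JJ Nn zz, Jj NN ZZ, Jj NN Zz, Jj NN zz, Jj Nn ZZ, Jj Nn Zz, Jj Nn zz, jj NN ZZ, jj NN Zz, jj NN zz, jj Nn ZZ, jj Nn Zz, jj Nn zz}

J/I-1 ? ·: JJ|Jj|jj
J/I-2 ? ·: JJ|Jj|jj
J/II-1 un I-1×I-2: JJ|Jj
J/II-2 aff ·: jj
J/III-1 ? II-2×II-1: Jj|jj
⇒ J over [I-1,I-2,II-1,II-2,III-1]: 18 consistent
N/I-1 ? ·: NN|Nn
N/I-2 aff ·: nn
N/II-1 un I-1×I-2: Nn
N/II-2 aff ·: nn
N/III-1 aff II-2×II-1: nn
⇒ N over [I-1,I-2,II-1,II-2,III-1]: 2 consistent
Z/I-1 ? ·: ZZ|Zz|zz
Z/I-2 ? ·: ZZ|Zz|zz
Z/II-1 ? I-1×I-2: ZZ|Zz|zz
Z/II-2 ? ·: ZZ|Zz|zz
Z/III-1 un II-2×II-1: ZZ|Zz
⇒ Z over [I-1,I-2,II-1,II-2,III-1]: 59 consistent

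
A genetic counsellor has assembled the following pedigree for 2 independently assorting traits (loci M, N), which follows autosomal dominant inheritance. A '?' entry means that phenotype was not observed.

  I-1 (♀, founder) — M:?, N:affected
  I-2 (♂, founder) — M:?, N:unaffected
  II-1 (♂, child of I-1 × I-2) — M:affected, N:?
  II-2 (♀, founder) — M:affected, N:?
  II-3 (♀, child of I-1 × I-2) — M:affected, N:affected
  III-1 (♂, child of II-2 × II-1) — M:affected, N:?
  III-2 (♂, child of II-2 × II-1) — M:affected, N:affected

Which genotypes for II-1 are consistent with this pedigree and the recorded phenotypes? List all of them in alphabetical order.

II-1 ∈ {MM Nn, MM nn, Mm Nn, Mm nn}

M/I-1 ? ·: mm|Mm|MM
M/I-2 ? ·: mm|Mm|MM
M/II-1 aff I-1×I-2: Mm|MM
M/II-2 aff ·: Mm|MM
M/II-3 aff I-1×I-2: Mm|MM
M/III-1 aff II-2×II-1: Mm|MM
M/III-2 aff II-2×II-1: Mm|MM
⇒ M over [I-1,I-2,II-1,II-2,II-3,III-1,III-2]: 115 consistent
N/I-1 aff ·: Nn|NN
N/I-2 un ·: nn
N/II-1 ? I-1×I-2: nn|Nn
N/II-2 ? ·: nn|Nn|NN
N/II-3 aff I-1×I-2: Nn
N/III-1 ? II-2×II-1: nn|Nn|NN
N/III-2 aff II-2×II-1: Nn|NN
⇒ N over [I-1,I-2,II-1,II-2,II-3,III-1,III-2]: 27 consistent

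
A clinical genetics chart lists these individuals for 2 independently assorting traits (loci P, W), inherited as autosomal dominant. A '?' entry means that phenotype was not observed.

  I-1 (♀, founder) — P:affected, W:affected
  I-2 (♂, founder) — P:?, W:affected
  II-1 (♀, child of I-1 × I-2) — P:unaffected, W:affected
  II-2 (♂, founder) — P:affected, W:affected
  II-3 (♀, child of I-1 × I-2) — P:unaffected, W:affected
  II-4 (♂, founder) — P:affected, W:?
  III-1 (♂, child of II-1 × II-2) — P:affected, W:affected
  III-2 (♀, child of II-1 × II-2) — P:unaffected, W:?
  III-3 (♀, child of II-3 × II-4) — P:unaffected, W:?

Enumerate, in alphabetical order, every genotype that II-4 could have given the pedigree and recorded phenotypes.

P/I-1 aff ·: Pp
P/I-2 ? ·: pp|Pp
P/II-1 un I-1×I-2: pp
P/II-2 aff ·: Pp
P/II-3 un I-1×I-2: pp
P/II-4 aff ·: Pp
P/III-1 aff II-1×II-2: Pp
P/III-2 un II-1×II-2: pp
P/III-3 un II-3×II-4: pp
⇒ P over [I-1,I-2,II-1,II-2,II-3,II-4,III-1,III-2,III-3]: 2 consistent
W/I-1 aff ·: Ww|WW
W/I-2 aff ·: Ww|WW
W/II-1 aff I-1×I-2: Ww|WW
W/II-2 aff ·: Ww|WW
W/II-3 aff I-1×I-2: Ww|WW
W/II-4 ? ·: ww|Ww|WW
W/III-1 aff II-1×II-2: Ww|WW
W/III-2 ? II-1×II-2: ww|Ww|WW
W/III-3 ? II-3×II-4: ww|Ww|WW
⇒ W over [I-1,I-2,II-1,II-2,II-3,II-4,III-1,III-2,III-3]: 515 consistent

II-4 ∈ {Pp WW, Pp Ww, Pp ww}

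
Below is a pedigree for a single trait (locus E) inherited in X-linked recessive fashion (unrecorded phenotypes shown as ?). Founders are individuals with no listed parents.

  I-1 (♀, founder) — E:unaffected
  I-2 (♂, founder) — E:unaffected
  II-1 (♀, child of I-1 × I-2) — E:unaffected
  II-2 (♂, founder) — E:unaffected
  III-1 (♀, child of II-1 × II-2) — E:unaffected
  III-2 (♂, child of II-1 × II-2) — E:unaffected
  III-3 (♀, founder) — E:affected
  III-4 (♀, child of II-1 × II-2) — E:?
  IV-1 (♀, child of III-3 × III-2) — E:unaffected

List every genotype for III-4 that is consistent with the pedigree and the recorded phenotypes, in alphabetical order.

III-4 ∈ {X^EX^E, X^EX^e}

E/I-1 un ·: X^EX^E|X^EX^e
E/I-2 un ·: X^EY
E/II-1 un I-1×I-2: X^EX^E|X^EX^e
E/II-2 un ·: X^EY
E/III-1 un II-1×II-2: X^EX^E|X^EX^e
E/III-2 un II-1×II-2: X^EY
E/III-3 aff ·: X^eX^e
E/III-4 ? II-1×II-2: X^EX^E|X^EX^e
E/IV-1 un III-3×III-2: X^EX^e
⇒ E over [I-1,I-2,II-1,II-2,III-1,III-2,III-3,III-4,IV-1]: 6 consistent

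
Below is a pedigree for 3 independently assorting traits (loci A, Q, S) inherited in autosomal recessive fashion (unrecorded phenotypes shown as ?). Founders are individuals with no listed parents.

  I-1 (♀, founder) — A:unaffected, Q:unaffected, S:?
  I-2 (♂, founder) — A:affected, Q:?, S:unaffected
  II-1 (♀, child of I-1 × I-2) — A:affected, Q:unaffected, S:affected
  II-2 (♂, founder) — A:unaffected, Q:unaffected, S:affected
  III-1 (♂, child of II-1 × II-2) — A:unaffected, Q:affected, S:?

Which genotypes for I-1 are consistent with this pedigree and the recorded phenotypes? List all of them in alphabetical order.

I-1 ∈ {Aa QQ Ss, Aa QQ ss, Aa Qq Ss, Aa Qq ss}

A/I-1 un ·: Aa
A/I-2 aff ·: aa
A/II-1 aff I-1×I-2: aa
A/II-2 un ·: AA|Aa
A/III-1 un II-1×II-2: Aa
⇒ A over [I-1,I-2,II-1,II-2,III-1]: 2 consistent
Q/I-1 un ·: QQ|Qq
Q/I-2 ? ·: QQ|Qq|qq
Q/II-1 un I-1×I-2: Qq
Q/II-2 un ·: Qq
Q/III-1 aff II-1×II-2: qq
⇒ Q over [I-1,I-2,II-1,II-2,III-1]: 5 consistent
S/I-1 ? ·: Ss|ss
S/I-2 un ·: Ss
S/II-1 aff I-1×I-2: ss
S/II-2 aff ·: ss
S/III-1 ? II-1×II-2: ss
⇒ S over [I-1,I-2,II-1,II-2,III-1]: 2 consistent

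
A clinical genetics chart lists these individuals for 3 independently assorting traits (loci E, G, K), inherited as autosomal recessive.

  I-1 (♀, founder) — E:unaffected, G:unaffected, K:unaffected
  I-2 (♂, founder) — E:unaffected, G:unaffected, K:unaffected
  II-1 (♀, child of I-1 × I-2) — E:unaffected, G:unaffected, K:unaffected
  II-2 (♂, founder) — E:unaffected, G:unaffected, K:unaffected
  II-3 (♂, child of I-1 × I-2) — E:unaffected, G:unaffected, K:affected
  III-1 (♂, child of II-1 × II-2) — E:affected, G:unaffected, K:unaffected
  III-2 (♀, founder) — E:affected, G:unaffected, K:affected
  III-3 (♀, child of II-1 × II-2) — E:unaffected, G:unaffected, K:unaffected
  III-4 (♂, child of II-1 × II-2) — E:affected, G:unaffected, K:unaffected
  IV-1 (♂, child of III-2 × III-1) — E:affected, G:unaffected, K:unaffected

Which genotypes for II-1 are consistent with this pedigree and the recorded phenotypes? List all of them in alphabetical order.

E/I-1 un ·: EE|Ee
E/I-2 un ·: EE|Ee
E/II-1 un I-1×I-2: Ee
E/II-2 un ·: Ee
E/II-3 un I-1×I-2: EE|Ee
E/III-1 aff II-1×II-2: ee
E/III-2 aff ·: ee
E/III-3 un II-1×II-2: EE|Ee
E/III-4 aff II-1×II-2: ee
E/IV-1 aff III-2×III-1: ee
⇒ E over [I-1,I-2,II-1,II-2,II-3,III-1,III-2,III-3,III-4,IV-1]: 12 consistent
G/I-1 un ·: GG|Gg
G/I-2 un ·: GG|Gg
G/II-1 un I-1×I-2: GG|Gg
G/II-2 un ·: GG|Gg
G/II-3 un I-1×I-2: GG|Gg
G/III-1 un II-1×II-2: GG|Gg
G/III-2 un ·: GG|Gg
G/III-3 un II-1×II-2: GG|Gg
G/III-4 un II-1×II-2: GG|Gg
G/IV-1 un III-2×III-1: GG|Gg
⇒ G over [I-1,I-2,II-1,II-2,II-3,III-1,III-2,III-3,III-4,IV-1]: 553 consistent
K/I-1 un ·: Kk
K/I-2 un ·: Kk
K/II-1 un I-1×I-2: KK|Kk
K/II-2 un ·: KK|Kk
K/II-3 aff I-1×I-2: kk
K/III-1 un II-1×II-2: KK|Kk
K/III-2 aff ·: kk
K/III-3 un II-1×II-2: KK|Kk
K/III-4 un II-1×II-2: KK|Kk
K/IV-1 un III-2×III-1: Kk
⇒ K over [I-1,I-2,II-1,II-2,II-3,III-1,III-2,III-3,III-4,IV-1]: 25 consistent

II-1 ∈ {Ee GG KK, Ee GG Kk, Ee Gg KK, Ee Gg Kk}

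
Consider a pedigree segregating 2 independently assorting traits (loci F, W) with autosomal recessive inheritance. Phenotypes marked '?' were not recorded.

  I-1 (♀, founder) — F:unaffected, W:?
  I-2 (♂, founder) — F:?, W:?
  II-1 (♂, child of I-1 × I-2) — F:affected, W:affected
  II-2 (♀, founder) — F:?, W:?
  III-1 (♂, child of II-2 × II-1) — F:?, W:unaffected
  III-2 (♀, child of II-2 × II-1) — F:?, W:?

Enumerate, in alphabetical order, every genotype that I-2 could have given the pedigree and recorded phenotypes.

F/I-1 un ·: Ff
F/I-2 ? ·: Ff|ff
F/II-1 aff I-1×I-2: ff
F/II-2 ? ·: FF|Ff|ff
F/III-1 ? II-2×II-1: Ff|ff
F/III-2 ? II-2×II-1: Ff|ff
⇒ F over [I-1,I-2,II-1,II-2,III-1,III-2]: 12 consistent
W/I-1 ? ·: Ww|ww
W/I-2 ? ·: Ww|ww
W/II-1 aff I-1×I-2: ww
W/II-2 ? ·: WW|Ww
W/III-1 un II-2×II-1: Ww
W/III-2 ? II-2×II-1: Ww|ww
⇒ W over [I-1,I-2,II-1,II-2,III-1,III-2]: 12 consistent

I-2 ∈ {Ff Ww, Ff ww, ff Ww, ff ww}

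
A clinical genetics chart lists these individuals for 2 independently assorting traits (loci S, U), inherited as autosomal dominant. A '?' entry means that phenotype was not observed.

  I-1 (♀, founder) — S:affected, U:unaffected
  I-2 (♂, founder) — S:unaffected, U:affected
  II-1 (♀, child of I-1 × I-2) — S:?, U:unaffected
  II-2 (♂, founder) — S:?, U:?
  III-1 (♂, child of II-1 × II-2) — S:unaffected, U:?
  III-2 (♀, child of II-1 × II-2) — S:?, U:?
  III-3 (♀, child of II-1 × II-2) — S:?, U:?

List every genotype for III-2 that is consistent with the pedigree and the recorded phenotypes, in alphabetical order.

III-2 ∈ {SS Uu, SS uu, Ss Uu, Ss uu, ss Uu, ss uu}

S/I-1 aff ·: Ss|SS
S/I-2 un ·: ss
S/II-1 ? I-1×I-2: ss|Ss
S/II-2 ? ·: ss|Ss
S/III-1 un II-1×II-2: ss
S/III-2 ? II-1×II-2: ss|Ss|SS
S/III-3 ? II-1×II-2: ss|Ss|SS
⇒ S over [I-1,I-2,II-1,II-2,III-1,III-2,III-3]: 31 consistent
U/I-1 un ·: uu
U/I-2 aff ·: Uu
U/II-1 un I-1×I-2: uu
U/II-2 ? ·: uu|Uu|UU
U/III-1 ? II-1×II-2: uu|Uu
U/III-2 ? II-1×II-2: uu|Uu
U/III-3 ? II-1×II-2: uu|Uu
⇒ U over [I-1,I-2,II-1,II-2,III-1,III-2,III-3]: 10 consistent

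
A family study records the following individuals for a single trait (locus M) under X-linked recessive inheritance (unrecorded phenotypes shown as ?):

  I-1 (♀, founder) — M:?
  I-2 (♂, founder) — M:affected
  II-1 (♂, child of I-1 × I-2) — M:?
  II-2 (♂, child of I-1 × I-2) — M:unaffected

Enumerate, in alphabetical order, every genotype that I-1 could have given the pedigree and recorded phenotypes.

I-1 ∈ {X^MX^M, X^MX^m}

M/I-1 ? ·: X^MX^M|X^MX^m
M/I-2 aff ·: X^mY
M/II-1 ? I-1×I-2: X^MY|X^mY
M/II-2 un I-1×I-2: X^MY
⇒ M over [I-1,I-2,II-1,II-2]: 3 consistent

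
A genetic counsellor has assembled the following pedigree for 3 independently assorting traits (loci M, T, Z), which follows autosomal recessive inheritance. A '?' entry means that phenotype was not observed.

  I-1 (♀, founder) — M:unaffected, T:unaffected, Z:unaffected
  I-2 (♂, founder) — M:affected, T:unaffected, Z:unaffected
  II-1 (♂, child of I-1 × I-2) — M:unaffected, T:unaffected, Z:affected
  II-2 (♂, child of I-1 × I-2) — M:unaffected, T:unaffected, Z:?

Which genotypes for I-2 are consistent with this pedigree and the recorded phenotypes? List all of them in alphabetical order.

M/I-1 un ·: MM|Mm
M/I-2 aff ·: mm
M/II-1 un I-1×I-2: Mm
M/II-2 un I-1×I-2: Mm
⇒ M over [I-1,I-2,II-1,II-2]: 2 consistent
T/I-1 un ·: TT|Tt
T/I-2 un ·: TT|Tt
T/II-1 un I-1×I-2: TT|Tt
T/II-2 un I-1×I-2: TT|Tt
⇒ T over [I-1,I-2,II-1,II-2]: 13 consistent
Z/I-1 un ·: Zz
Z/I-2 un ·: Zz
Z/II-1 aff I-1×I-2: zz
Z/II-2 ? I-1×I-2: ZZ|Zz|zz
⇒ Z over [I-1,I-2,II-1,II-2]: 3 consistent

I-2 ∈ {mm TT Zz, mm Tt Zz}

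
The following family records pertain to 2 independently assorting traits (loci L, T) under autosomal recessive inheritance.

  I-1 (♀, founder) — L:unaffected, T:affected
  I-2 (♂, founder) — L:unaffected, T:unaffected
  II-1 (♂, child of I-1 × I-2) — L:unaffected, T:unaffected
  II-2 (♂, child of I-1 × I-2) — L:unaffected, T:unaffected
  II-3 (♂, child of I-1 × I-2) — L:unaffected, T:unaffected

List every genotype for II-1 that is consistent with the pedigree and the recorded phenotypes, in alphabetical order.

II-1 ∈ {LL Tt, Ll Tt}

L/I-1 un ·: LL|Ll
L/I-2 un ·: LL|Ll
L/II-1 un I-1×I-2: LL|Ll
L/II-2 un I-1×I-2: LL|Ll
L/II-3 un I-1×I-2: LL|Ll
⇒ L over [I-1,I-2,II-1,II-2,II-3]: 25 consistent
T/I-1 aff ·: tt
T/I-2 un ·: TT|Tt
T/II-1 un I-1×I-2: Tt
T/II-2 un I-1×I-2: Tt
T/II-3 un I-1×I-2: Tt
⇒ T over [I-1,I-2,II-1,II-2,II-3]: 2 consistent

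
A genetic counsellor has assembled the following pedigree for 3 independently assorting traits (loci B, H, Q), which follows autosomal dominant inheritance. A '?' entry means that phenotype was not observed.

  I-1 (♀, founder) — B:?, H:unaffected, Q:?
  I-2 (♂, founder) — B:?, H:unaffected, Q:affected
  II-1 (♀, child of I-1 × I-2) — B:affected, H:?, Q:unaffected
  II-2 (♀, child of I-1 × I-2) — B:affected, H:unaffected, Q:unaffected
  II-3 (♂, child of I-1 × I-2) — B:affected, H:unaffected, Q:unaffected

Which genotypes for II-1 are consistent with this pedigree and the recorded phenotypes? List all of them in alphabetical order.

II-1 ∈ {BB hh qq, Bb hh qq}

B/I-1 ? ·: bb|Bb|BB
B/I-2 ? ·: bb|Bb|BB
B/II-1 aff I-1×I-2: Bb|BB
B/II-2 aff I-1×I-2: Bb|BB
B/II-3 aff I-1×I-2: Bb|BB
⇒ B over [I-1,I-2,II-1,II-2,II-3]: 29 consistent
H/I-1 un ·: hh
H/I-2 un ·: hh
H/II-1 ? I-1×I-2: hh
H/II-2 un I-1×I-2: hh
H/II-3 un I-1×I-2: hh
⇒ H over [I-1,I-2,II-1,II-2,II-3]: 1 consistent
Q/I-1 ? ·: qq|Qq
Q/I-2 aff ·: Qq
Q/II-1 un I-1×I-2: qq
Q/II-2 un I-1×I-2: qq
Q/II-3 un I-1×I-2: qq
⇒ Q over [I-1,I-2,II-1,II-2,II-3]: 2 consistent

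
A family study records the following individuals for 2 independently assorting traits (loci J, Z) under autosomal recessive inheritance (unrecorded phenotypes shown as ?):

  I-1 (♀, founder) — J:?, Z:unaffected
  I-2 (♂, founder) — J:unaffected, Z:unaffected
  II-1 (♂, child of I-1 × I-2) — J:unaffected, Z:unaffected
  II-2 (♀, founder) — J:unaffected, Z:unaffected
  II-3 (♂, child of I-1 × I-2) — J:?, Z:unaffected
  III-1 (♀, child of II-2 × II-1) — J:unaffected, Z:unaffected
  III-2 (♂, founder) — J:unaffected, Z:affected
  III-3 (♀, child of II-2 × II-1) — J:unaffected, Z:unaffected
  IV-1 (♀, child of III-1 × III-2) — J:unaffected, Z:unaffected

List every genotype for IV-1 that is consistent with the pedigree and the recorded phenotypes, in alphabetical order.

J/I-1 ? ·: JJ|Jj|jj
J/I-2 un ·: JJ|Jj
J/II-1 un I-1×I-2: JJ|Jj
J/II-2 un ·: JJ|Jj
J/II-3 ? I-1×I-2: JJ|Jj|jj
J/III-1 un II-2×II-1: JJ|Jj
J/III-2 un ·: JJ|Jj
J/III-3 un II-2×II-1: JJ|Jj
J/IV-1 un III-1×III-2: JJ|Jj
⇒ J over [I-1,I-2,II-1,II-2,II-3,III-1,III-2,III-3,IV-1]: 416 consistent
Z/I-1 un ·: ZZ|Zz
Z/I-2 un ·: ZZ|Zz
Z/II-1 un I-1×I-2: ZZ|Zz
Z/II-2 un ·: ZZ|Zz
Z/II-3 un I-1×I-2: ZZ|Zz
Z/III-1 un II-2×II-1: ZZ|Zz
Z/III-2 aff ·: zz
Z/III-3 un II-2×II-1: ZZ|Zz
Z/IV-1 un III-1×III-2: Zz
⇒ Z over [I-1,I-2,II-1,II-2,II-3,III-1,III-2,III-3,IV-1]: 83 consistent

IV-1 ∈ {JJ Zz, Jj Zz}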